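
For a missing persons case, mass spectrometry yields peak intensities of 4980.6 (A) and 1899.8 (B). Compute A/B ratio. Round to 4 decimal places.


Spectral peak ratio:
Peak A = 4980.6 counts
Peak B = 1899.8 counts
Ratio = 4980.6 / 1899.8 = 2.6216

2.6216


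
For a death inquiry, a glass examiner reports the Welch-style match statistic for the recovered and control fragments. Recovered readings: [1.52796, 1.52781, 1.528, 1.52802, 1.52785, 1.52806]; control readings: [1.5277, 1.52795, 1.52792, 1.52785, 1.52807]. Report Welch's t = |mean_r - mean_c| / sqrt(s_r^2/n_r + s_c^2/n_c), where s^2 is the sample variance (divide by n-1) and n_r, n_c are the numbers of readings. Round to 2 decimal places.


Welch's t-criterion for glass RI comparison:
Recovered mean = sum / n_r = 9.1677 / 6 = 1.52795
Control mean = sum / n_c = 7.63949 / 5 = 1.527898
Recovered sample variance s_r^2 = 9.84e-09
Control sample variance s_c^2 = 1.857e-08
Welch SE (unpooled) = sqrt(s_r^2/n_r + s_c^2/n_c) = sqrt(1.64e-09 + 3.714e-09) = sqrt(5.354e-09) = 7.3171e-05
|mean_r - mean_c| = 5.2e-05
t = 5.2e-05 / 7.3171e-05 = 0.71

0.71


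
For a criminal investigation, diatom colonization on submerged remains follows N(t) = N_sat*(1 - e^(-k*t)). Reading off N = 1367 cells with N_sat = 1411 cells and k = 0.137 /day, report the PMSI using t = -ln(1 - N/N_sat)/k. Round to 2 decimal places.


PMSI from diatom colonization curve:
N / N_sat = 1367 / 1411 = 0.968816
1 - N/N_sat = 0.031184
ln(1 - N/N_sat) = -3.46785
t = -ln(1 - N/N_sat) / k = -(-3.46785) / 0.137 = 25.31 days

25.31


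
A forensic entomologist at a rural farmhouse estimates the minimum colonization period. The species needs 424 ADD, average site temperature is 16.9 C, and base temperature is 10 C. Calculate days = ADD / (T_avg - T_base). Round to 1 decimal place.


Insect development time:
Effective temperature = avg_temp - T_base = 16.9 - 10 = 6.9 C
Days = ADD / effective_temp = 424 / 6.9 = 61.4 days

61.4


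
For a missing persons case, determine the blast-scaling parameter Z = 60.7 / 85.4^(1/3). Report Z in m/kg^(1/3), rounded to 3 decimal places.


Scaled distance calculation:
W^(1/3) = 85.4^(1/3) = 4.403716
Z = R / W^(1/3) = 60.7 / 4.403716
Z = 13.784 m/kg^(1/3)

13.784


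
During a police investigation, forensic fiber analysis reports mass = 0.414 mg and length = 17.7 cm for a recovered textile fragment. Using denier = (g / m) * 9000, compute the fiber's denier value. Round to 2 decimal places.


Denier calculation:
Mass in grams = 0.414 mg / 1000 = 0.000414 g
Length in meters = 17.7 cm / 100 = 0.177 m
Linear density = mass / length = 0.000414 / 0.177 = 0.00233898 g/m
Denier = (g/m) * 9000 = 0.00233898 * 9000 = 21.05

21.05


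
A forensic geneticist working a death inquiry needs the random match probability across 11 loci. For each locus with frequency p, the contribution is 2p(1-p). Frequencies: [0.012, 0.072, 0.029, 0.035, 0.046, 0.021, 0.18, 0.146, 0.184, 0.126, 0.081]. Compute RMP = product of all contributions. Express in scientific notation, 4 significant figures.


Computing RMP for 11 loci:
Locus 1: 2 * 0.012 * 0.988 = 0.023712
Locus 2: 2 * 0.072 * 0.928 = 0.133632
Locus 3: 2 * 0.029 * 0.971 = 0.056318
Locus 4: 2 * 0.035 * 0.965 = 0.06755
Locus 5: 2 * 0.046 * 0.954 = 0.087768
Locus 6: 2 * 0.021 * 0.979 = 0.041118
Locus 7: 2 * 0.18 * 0.82 = 0.2952
Locus 8: 2 * 0.146 * 0.854 = 0.249368
Locus 9: 2 * 0.184 * 0.816 = 0.300288
Locus 10: 2 * 0.126 * 0.874 = 0.220248
Locus 11: 2 * 0.081 * 0.919 = 0.148878
RMP = 3.153e-11

3.153e-11


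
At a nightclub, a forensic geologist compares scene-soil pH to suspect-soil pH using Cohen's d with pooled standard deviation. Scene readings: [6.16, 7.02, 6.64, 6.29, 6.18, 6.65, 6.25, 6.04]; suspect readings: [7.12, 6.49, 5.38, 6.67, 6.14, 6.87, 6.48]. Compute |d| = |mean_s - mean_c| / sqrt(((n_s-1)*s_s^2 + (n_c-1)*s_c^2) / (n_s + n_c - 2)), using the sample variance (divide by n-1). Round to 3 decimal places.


Pooled-variance Cohen's d for soil pH comparison:
Scene mean = 51.23 / 8 = 6.40375
Suspect mean = 45.15 / 7 = 6.45
Scene sample variance s_s^2 = 0.110655
Suspect sample variance s_c^2 = 0.319533
Pooled variance = ((n_s-1)*s_s^2 + (n_c-1)*s_c^2) / (n_s + n_c - 2) = 0.207061
Pooled SD = sqrt(0.207061) = 0.45504
Mean difference = -0.04625
|d| = |-0.04625| / 0.45504 = 0.102

0.102


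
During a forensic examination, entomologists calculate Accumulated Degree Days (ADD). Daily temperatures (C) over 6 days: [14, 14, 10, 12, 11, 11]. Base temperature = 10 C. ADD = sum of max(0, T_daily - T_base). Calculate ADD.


Computing ADD day by day:
Day 1: max(0, 14 - 10) = 4
Day 2: max(0, 14 - 10) = 4
Day 3: max(0, 10 - 10) = 0
Day 4: max(0, 12 - 10) = 2
Day 5: max(0, 11 - 10) = 1
Day 6: max(0, 11 - 10) = 1
Total ADD = 12

12


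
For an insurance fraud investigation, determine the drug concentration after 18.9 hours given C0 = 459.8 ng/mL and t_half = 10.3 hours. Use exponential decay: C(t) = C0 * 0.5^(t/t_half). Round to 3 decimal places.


Drug concentration decay:
Number of half-lives = t / t_half = 18.9 / 10.3 = 1.834951
Decay factor = 0.5^1.834951 = 0.28030104
C(t) = 459.8 * 0.28030104 = 128.882 ng/mL

128.882


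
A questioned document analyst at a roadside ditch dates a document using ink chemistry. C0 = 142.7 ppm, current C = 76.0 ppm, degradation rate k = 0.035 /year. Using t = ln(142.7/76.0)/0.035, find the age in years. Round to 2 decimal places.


Document age estimation:
C0/C = 142.7 / 76.0 = 1.877632
ln(C0/C) = 0.630011
t = 0.630011 / 0.035 = 18.00 years

18.00


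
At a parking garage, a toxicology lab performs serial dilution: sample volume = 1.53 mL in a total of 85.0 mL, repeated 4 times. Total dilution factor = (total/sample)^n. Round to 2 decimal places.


Dilution factor calculation:
Single dilution = V_total / V_sample = 85.0 / 1.53 ≈ 55.555556
Number of dilutions = 4
Total DF = (85.0 / 1.53)^4 (full precision, rounded at the end) = 9525986.89

9525986.89


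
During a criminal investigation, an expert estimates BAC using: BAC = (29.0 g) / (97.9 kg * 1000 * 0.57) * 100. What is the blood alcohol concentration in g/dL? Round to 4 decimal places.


Applying the Widmark formula:
BAC = (dose_g / (body_wt * 1000 * r)) * 100
Denominator = 97.9 * 1000 * 0.57 = 55803
BAC = (29.0 / 55803) * 100
BAC = 0.0520 g/dL

0.0520


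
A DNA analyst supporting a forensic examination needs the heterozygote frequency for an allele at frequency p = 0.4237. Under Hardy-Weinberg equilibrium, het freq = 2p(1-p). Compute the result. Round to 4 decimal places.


Hardy-Weinberg heterozygote frequency:
q = 1 - p = 1 - 0.4237 = 0.5763
2pq = 2 * 0.4237 * 0.5763 = 0.4884

0.4884


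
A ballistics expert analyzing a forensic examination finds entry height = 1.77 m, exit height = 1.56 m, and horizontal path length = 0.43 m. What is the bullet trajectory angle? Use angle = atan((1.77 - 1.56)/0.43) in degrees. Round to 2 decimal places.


Bullet trajectory angle:
Height difference = 1.77 - 1.56 = 0.21 m
angle = atan(0.21 / 0.43)
angle = atan(0.488372)
angle = 26.03 degrees

26.03


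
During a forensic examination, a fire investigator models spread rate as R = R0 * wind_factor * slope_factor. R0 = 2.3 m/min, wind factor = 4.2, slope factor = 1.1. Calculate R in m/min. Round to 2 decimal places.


Fire spread rate calculation:
R = R0 * wind_factor * slope_factor
= 2.3 * 4.2 * 1.1
= 9.66 * 1.1
= 10.63 m/min

10.63


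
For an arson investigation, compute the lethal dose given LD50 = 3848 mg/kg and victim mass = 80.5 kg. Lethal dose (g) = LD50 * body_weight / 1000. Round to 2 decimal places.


Lethal dose calculation:
Lethal dose = LD50 * body_weight / 1000
= 3848 * 80.5 / 1000
= 309764 / 1000
= 309.76 g

309.76


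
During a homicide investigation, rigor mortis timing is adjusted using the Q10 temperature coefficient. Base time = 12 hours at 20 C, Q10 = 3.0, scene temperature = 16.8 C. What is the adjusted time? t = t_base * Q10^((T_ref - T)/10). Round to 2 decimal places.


Rigor mortis time adjustment:
Exponent = (T_ref - T_actual) / 10 = (20 - 16.8) / 10 = 0.32
Q10 factor = 3.0^0.32 = 1.42128
t_adjusted = 12 * 1.42128 = 17.06 hours

17.06


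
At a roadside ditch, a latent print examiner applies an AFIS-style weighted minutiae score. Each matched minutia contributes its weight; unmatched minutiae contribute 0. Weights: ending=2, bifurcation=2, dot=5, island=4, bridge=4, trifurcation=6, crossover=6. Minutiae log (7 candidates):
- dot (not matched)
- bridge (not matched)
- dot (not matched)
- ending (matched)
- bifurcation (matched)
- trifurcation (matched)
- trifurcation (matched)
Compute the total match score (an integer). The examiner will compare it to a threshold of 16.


Weighted minutiae match score:
  dot: not matched, +0
  bridge: not matched, +0
  dot: not matched, +0
  ending: matched, +2 (running total 2)
  bifurcation: matched, +2 (running total 4)
  trifurcation: matched, +6 (running total 10)
  trifurcation: matched, +6 (running total 16)
Total score = 16
Threshold = 16; verdict = identification

16


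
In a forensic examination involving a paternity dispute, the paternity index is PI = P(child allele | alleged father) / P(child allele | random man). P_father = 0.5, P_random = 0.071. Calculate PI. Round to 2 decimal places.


Paternity Index calculation:
PI = P(allele|father) / P(allele|random)
PI = 0.5 / 0.071
PI = 7.04

7.04


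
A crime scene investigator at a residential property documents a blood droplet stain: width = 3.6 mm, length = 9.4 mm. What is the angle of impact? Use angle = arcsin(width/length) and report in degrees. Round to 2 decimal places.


Blood spatter impact angle calculation:
width / length = 3.6 / 9.4 = 0.382979
angle = arcsin(0.382979)
angle = 22.52 degrees

22.52


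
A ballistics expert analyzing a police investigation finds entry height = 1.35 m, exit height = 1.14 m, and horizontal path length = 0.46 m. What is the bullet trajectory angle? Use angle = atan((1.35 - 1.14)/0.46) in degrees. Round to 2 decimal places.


Bullet trajectory angle:
Height difference = 1.35 - 1.14 = 0.21 m
angle = atan(0.21 / 0.46)
angle = atan(0.456522)
angle = 24.54 degrees

24.54


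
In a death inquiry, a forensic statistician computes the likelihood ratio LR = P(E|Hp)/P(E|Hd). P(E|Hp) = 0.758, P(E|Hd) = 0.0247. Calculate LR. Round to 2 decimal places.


Likelihood ratio calculation:
LR = P(E|Hp) / P(E|Hd)
LR = 0.758 / 0.0247
LR = 30.69

30.69


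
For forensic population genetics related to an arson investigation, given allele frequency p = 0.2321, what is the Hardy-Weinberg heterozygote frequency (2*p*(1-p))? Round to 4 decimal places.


Hardy-Weinberg heterozygote frequency:
q = 1 - p = 1 - 0.2321 = 0.7679
2pq = 2 * 0.2321 * 0.7679 = 0.3565

0.3565


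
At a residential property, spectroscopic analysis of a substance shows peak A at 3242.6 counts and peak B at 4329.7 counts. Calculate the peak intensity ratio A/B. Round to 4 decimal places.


Spectral peak ratio:
Peak A = 3242.6 counts
Peak B = 4329.7 counts
Ratio = 3242.6 / 4329.7 = 0.7489

0.7489


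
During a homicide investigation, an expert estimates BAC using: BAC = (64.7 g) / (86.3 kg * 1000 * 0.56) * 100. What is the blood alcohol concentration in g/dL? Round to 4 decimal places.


Applying the Widmark formula:
BAC = (dose_g / (body_wt * 1000 * r)) * 100
Denominator = 86.3 * 1000 * 0.56 = 48328
BAC = (64.7 / 48328) * 100
BAC = 0.1339 g/dL

0.1339


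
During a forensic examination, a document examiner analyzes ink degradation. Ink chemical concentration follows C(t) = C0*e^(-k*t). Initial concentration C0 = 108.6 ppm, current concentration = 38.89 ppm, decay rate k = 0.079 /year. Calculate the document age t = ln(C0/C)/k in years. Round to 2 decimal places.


Document age estimation:
C0/C = 108.6 / 38.89 = 2.792492
ln(C0/C) = 1.026934
t = 1.026934 / 0.079 = 13.00 years

13.00


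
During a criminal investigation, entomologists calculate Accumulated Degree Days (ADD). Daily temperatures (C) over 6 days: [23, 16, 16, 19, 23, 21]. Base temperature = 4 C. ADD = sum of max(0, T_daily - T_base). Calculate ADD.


Computing ADD day by day:
Day 1: max(0, 23 - 4) = 19
Day 2: max(0, 16 - 4) = 12
Day 3: max(0, 16 - 4) = 12
Day 4: max(0, 19 - 4) = 15
Day 5: max(0, 23 - 4) = 19
Day 6: max(0, 21 - 4) = 17
Total ADD = 94

94


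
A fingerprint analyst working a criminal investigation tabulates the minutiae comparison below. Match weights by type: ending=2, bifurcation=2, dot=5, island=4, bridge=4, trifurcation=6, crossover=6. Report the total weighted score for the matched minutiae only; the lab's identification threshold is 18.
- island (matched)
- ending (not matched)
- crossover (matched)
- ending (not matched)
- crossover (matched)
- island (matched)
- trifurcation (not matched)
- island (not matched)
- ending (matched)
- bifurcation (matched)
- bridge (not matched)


Weighted minutiae match score:
  island: matched, +4 (running total 4)
  ending: not matched, +0
  crossover: matched, +6 (running total 10)
  ending: not matched, +0
  crossover: matched, +6 (running total 16)
  island: matched, +4 (running total 20)
  trifurcation: not matched, +0
  island: not matched, +0
  ending: matched, +2 (running total 22)
  bifurcation: matched, +2 (running total 24)
  bridge: not matched, +0
Total score = 24
Threshold = 18; verdict = identification

24


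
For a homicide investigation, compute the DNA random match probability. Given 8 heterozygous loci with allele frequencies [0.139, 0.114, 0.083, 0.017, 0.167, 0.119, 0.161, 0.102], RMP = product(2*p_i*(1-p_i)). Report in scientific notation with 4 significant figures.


Computing RMP for 8 loci:
Locus 1: 2 * 0.139 * 0.861 = 0.239358
Locus 2: 2 * 0.114 * 0.886 = 0.202008
Locus 3: 2 * 0.083 * 0.917 = 0.152222
Locus 4: 2 * 0.017 * 0.983 = 0.033422
Locus 5: 2 * 0.167 * 0.833 = 0.278222
Locus 6: 2 * 0.119 * 0.881 = 0.209678
Locus 7: 2 * 0.161 * 0.839 = 0.270158
Locus 8: 2 * 0.102 * 0.898 = 0.183192
RMP = 7.102e-07

7.102e-07


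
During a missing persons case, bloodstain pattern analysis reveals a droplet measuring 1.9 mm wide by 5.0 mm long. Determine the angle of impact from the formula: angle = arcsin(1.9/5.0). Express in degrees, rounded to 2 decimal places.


Blood spatter impact angle calculation:
width / length = 1.9 / 5.0 = 0.38
angle = arcsin(0.38)
angle = 22.33 degrees

22.33


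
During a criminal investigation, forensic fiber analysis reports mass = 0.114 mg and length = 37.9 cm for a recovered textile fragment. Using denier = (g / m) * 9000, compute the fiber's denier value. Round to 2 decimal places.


Denier calculation:
Mass in grams = 0.114 mg / 1000 = 0.000114 g
Length in meters = 37.9 cm / 100 = 0.379 m
Linear density = mass / length = 0.000114 / 0.379 = 0.00030079 g/m
Denier = (g/m) * 9000 = 0.00030079 * 9000 = 2.71

2.71


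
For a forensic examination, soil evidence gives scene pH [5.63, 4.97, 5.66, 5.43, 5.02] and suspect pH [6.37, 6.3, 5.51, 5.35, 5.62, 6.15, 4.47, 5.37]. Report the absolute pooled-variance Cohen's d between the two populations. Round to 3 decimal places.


Pooled-variance Cohen's d for soil pH comparison:
Scene mean = 26.71 / 5 = 5.342
Suspect mean = 45.14 / 8 = 5.6425
Scene sample variance s_s^2 = 0.10847
Suspect sample variance s_c^2 = 0.395964
Pooled variance = ((n_s-1)*s_s^2 + (n_c-1)*s_c^2) / (n_s + n_c - 2) = 0.291421
Pooled SD = sqrt(0.291421) = 0.539834
Mean difference = -0.3005
|d| = |-0.3005| / 0.539834 = 0.557

0.557


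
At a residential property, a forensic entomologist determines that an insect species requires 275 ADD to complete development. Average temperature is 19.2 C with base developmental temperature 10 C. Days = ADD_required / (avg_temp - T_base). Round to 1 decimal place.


Insect development time:
Effective temperature = avg_temp - T_base = 19.2 - 10 = 9.2 C
Days = ADD / effective_temp = 275 / 9.2 = 29.9 days

29.9


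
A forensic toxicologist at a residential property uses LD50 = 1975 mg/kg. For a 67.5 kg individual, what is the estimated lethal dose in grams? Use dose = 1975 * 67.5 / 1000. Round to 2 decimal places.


Lethal dose calculation:
Lethal dose = LD50 * body_weight / 1000
= 1975 * 67.5 / 1000
= 133312.5 / 1000
= 133.31 g

133.31


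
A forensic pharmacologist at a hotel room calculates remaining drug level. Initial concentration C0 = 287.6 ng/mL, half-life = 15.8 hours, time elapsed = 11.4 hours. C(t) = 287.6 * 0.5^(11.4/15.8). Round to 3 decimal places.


Drug concentration decay:
Number of half-lives = t / t_half = 11.4 / 15.8 = 0.721519
Decay factor = 0.5^0.721519 = 0.60645857
C(t) = 287.6 * 0.60645857 = 174.417 ng/mL

174.417


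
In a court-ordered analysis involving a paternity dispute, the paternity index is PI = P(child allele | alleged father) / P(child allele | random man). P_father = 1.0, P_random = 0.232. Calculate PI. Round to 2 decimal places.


Paternity Index calculation:
PI = P(allele|father) / P(allele|random)
PI = 1.0 / 0.232
PI = 4.31

4.31


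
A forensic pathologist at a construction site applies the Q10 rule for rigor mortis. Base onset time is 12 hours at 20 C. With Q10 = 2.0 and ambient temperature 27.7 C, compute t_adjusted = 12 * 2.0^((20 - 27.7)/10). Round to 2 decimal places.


Rigor mortis time adjustment:
Exponent = (T_ref - T_actual) / 10 = (20 - 27.7) / 10 = -0.77
Q10 factor = 2.0^-0.77 = 0.58642
t_adjusted = 12 * 0.58642 = 7.04 hours

7.04


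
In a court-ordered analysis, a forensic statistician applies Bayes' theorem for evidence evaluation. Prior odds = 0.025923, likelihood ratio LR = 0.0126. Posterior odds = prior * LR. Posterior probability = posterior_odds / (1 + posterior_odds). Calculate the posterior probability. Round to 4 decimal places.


Bayesian evidence evaluation:
Posterior odds = prior_odds * LR = 0.025923 * 0.0126 = 0.0003266298
Posterior probability = posterior_odds / (1 + posterior_odds)
= 0.0003266298 / (1 + 0.0003266298)
= 0.0003266298 / 1.0003266298
= 0.0003

0.0003


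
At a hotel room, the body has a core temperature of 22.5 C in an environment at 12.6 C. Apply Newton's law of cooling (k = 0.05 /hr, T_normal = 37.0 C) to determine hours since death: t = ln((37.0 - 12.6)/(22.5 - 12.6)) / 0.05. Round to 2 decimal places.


Using Newton's law of cooling:
t = ln((T_normal - T_ambient) / (T_body - T_ambient)) / k
T_normal - T_ambient = 24.4
T_body - T_ambient = 9.9
Ratio = 2.464646
ln(ratio) = 0.902048
t = 0.902048 / 0.05 = 18.04 hours

18.04


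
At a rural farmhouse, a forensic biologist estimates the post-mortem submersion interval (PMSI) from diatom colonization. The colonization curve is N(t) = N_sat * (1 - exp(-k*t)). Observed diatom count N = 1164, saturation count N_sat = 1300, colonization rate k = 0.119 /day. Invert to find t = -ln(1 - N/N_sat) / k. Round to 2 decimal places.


PMSI from diatom colonization curve:
N / N_sat = 1164 / 1300 = 0.895385
1 - N/N_sat = 0.104615
ln(1 - N/N_sat) = -2.257468
t = -ln(1 - N/N_sat) / k = -(-2.257468) / 0.119 = 18.97 days

18.97


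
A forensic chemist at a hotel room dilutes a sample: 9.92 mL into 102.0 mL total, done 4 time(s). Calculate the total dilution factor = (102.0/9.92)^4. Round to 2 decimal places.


Dilution factor calculation:
Single dilution = V_total / V_sample = 102.0 / 9.92 ≈ 10.282258
Number of dilutions = 4
Total DF = (102.0 / 9.92)^4 (full precision, rounded at the end) = 11177.74

11177.74


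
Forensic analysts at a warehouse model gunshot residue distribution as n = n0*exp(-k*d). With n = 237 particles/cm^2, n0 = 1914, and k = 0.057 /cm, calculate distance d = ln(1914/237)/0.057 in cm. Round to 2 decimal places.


GSR distance calculation:
n0/n = 1914 / 237 = 8.075949
ln(n0/n) = 2.08889
d = 2.08889 / 0.057 = 36.65 cm

36.65


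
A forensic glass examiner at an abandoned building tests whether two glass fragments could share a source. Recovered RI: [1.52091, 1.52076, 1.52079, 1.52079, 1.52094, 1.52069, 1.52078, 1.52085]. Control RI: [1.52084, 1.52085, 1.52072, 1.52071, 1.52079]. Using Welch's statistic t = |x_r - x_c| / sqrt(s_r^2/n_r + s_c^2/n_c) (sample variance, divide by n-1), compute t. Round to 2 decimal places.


Welch's t-criterion for glass RI comparison:
Recovered mean = sum / n_r = 12.16651 / 8 = 1.5208138
Control mean = sum / n_c = 7.60391 / 5 = 1.520782
Recovered sample variance s_r^2 = 6.7125e-09
Control sample variance s_c^2 = 4.27e-09
Welch SE (unpooled) = sqrt(s_r^2/n_r + s_c^2/n_c) = sqrt(8.39062e-10 + 8.54e-10) = sqrt(1.69306e-09) = 4.11468e-05
|mean_r - mean_c| = 3.175e-05
t = 3.175e-05 / 4.11468e-05 = 0.77

0.77


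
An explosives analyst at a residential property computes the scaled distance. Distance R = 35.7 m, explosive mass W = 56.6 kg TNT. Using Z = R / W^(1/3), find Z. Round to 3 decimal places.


Scaled distance calculation:
W^(1/3) = 56.6^(1/3) = 3.839478
Z = R / W^(1/3) = 35.7 / 3.839478
Z = 9.298 m/kg^(1/3)

9.298


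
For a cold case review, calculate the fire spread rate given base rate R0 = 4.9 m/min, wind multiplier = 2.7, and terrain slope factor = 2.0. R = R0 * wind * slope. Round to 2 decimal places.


Fire spread rate calculation:
R = R0 * wind_factor * slope_factor
= 4.9 * 2.7 * 2.0
= 13.23 * 2.0
= 26.46 m/min

26.46


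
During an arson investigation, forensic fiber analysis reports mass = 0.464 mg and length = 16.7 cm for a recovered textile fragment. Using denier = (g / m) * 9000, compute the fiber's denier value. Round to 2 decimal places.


Denier calculation:
Mass in grams = 0.464 mg / 1000 = 0.000464 g
Length in meters = 16.7 cm / 100 = 0.167 m
Linear density = mass / length = 0.000464 / 0.167 = 0.00277844 g/m
Denier = (g/m) * 9000 = 0.00277844 * 9000 = 25.01

25.01


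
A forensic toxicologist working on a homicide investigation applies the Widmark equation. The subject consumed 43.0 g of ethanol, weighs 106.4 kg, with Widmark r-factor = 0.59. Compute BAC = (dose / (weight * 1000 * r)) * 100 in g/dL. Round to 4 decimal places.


Applying the Widmark formula:
BAC = (dose_g / (body_wt * 1000 * r)) * 100
Denominator = 106.4 * 1000 * 0.59 = 62776
BAC = (43.0 / 62776) * 100
BAC = 0.0685 g/dL

0.0685


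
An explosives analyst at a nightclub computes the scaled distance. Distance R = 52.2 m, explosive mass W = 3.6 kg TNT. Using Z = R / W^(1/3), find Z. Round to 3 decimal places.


Scaled distance calculation:
W^(1/3) = 3.6^(1/3) = 1.532619
Z = R / W^(1/3) = 52.2 / 1.532619
Z = 34.059 m/kg^(1/3)

34.059


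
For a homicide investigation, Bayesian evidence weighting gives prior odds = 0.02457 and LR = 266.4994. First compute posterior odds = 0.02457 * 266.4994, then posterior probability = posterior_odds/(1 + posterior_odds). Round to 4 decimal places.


Bayesian evidence evaluation:
Posterior odds = prior_odds * LR = 0.02457 * 266.4994 = 6.54789
Posterior probability = posterior_odds / (1 + posterior_odds)
= 6.54789 / (1 + 6.54789)
= 6.54789 / 7.54789
= 0.8675

0.8675


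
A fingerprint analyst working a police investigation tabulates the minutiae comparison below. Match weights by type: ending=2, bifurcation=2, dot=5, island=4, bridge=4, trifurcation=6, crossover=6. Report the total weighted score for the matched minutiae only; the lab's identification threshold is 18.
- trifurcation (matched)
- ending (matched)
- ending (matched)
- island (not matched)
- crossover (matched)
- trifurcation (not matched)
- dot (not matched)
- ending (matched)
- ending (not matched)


Weighted minutiae match score:
  trifurcation: matched, +6 (running total 6)
  ending: matched, +2 (running total 8)
  ending: matched, +2 (running total 10)
  island: not matched, +0
  crossover: matched, +6 (running total 16)
  trifurcation: not matched, +0
  dot: not matched, +0
  ending: matched, +2 (running total 18)
  ending: not matched, +0
Total score = 18
Threshold = 18; verdict = identification

18


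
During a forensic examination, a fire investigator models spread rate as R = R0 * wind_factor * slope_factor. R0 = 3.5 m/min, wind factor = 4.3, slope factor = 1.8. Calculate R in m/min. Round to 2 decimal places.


Fire spread rate calculation:
R = R0 * wind_factor * slope_factor
= 3.5 * 4.3 * 1.8
= 15.05 * 1.8
= 27.09 m/min

27.09


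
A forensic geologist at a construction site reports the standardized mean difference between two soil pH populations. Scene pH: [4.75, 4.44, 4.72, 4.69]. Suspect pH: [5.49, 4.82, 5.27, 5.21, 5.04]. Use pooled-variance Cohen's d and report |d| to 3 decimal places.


Pooled-variance Cohen's d for soil pH comparison:
Scene mean = 18.6 / 4 = 4.65
Suspect mean = 25.83 / 5 = 5.166
Scene sample variance s_s^2 = 0.0202
Suspect sample variance s_c^2 = 0.06333
Pooled variance = ((n_s-1)*s_s^2 + (n_c-1)*s_c^2) / (n_s + n_c - 2) = 0.044846
Pooled SD = sqrt(0.044846) = 0.211769
Mean difference = -0.516
|d| = |-0.516| / 0.211769 = 2.437

2.437


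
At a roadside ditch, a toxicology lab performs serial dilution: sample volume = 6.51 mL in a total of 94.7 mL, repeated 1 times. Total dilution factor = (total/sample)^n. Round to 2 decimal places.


Dilution factor calculation:
Single dilution = V_total / V_sample = 94.7 / 6.51 ≈ 14.546851
Number of dilutions = 1
Total DF = (94.7 / 6.51)^1 (full precision, rounded at the end) = 14.55

14.55


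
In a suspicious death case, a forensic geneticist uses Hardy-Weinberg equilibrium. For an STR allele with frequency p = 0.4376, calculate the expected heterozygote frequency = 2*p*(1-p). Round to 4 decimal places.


Hardy-Weinberg heterozygote frequency:
q = 1 - p = 1 - 0.4376 = 0.5624
2pq = 2 * 0.4376 * 0.5624 = 0.4922

0.4922


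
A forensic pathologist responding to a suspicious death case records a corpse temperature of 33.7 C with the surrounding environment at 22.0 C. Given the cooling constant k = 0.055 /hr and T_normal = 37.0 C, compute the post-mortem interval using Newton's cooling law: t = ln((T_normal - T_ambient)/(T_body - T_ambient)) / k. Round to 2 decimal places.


Using Newton's law of cooling:
t = ln((T_normal - T_ambient) / (T_body - T_ambient)) / k
T_normal - T_ambient = 15.0
T_body - T_ambient = 11.7
Ratio = 1.282051
ln(ratio) = 0.248461
t = 0.248461 / 0.055 = 4.52 hours

4.52


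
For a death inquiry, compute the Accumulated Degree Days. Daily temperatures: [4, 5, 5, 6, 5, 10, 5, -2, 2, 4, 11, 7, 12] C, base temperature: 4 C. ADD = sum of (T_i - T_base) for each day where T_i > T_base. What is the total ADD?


Computing ADD day by day:
Day 1: max(0, 4 - 4) = 0
Day 2: max(0, 5 - 4) = 1
Day 3: max(0, 5 - 4) = 1
Day 4: max(0, 6 - 4) = 2
Day 5: max(0, 5 - 4) = 1
Day 6: max(0, 10 - 4) = 6
Day 7: max(0, 5 - 4) = 1
Day 8: max(0, -2 - 4) = 0
Day 9: max(0, 2 - 4) = 0
Day 10: max(0, 4 - 4) = 0
Day 11: max(0, 11 - 4) = 7
Day 12: max(0, 7 - 4) = 3
Day 13: max(0, 12 - 4) = 8
Total ADD = 30

30


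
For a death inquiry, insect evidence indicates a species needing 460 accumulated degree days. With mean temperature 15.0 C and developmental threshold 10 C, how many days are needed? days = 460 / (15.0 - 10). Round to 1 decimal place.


Insect development time:
Effective temperature = avg_temp - T_base = 15.0 - 10 = 5.0 C
Days = ADD / effective_temp = 460 / 5.0 = 92.0 days

92.0


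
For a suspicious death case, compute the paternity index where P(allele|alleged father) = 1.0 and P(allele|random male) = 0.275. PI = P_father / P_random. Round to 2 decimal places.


Paternity Index calculation:
PI = P(allele|father) / P(allele|random)
PI = 1.0 / 0.275
PI = 3.64

3.64


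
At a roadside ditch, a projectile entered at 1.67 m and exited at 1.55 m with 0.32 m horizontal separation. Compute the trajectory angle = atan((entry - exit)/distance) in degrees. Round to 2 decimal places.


Bullet trajectory angle:
Height difference = 1.67 - 1.55 = 0.12 m
angle = atan(0.12 / 0.32)
angle = atan(0.375)
angle = 20.56 degrees

20.56


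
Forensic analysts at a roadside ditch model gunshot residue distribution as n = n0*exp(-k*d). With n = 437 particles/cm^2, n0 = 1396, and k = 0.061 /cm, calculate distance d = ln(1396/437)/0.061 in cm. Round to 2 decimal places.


GSR distance calculation:
n0/n = 1396 / 437 = 3.194508
ln(n0/n) = 1.161433
d = 1.161433 / 0.061 = 19.04 cm

19.04


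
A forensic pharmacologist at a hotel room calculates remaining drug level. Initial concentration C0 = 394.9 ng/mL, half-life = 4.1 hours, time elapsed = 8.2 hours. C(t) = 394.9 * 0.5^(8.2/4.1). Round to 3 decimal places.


Drug concentration decay:
Number of half-lives = t / t_half = 8.2 / 4.1 = 2
Decay factor = 0.5^2 = 0.25
C(t) = 394.9 * 0.25 = 98.725 ng/mL

98.725


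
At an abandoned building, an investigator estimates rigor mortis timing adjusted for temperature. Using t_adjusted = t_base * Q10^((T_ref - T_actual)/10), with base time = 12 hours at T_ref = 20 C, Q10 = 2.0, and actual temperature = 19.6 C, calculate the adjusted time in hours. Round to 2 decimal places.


Rigor mortis time adjustment:
Exponent = (T_ref - T_actual) / 10 = (20 - 19.6) / 10 = 0.04
Q10 factor = 2.0^0.04 = 1.02811
t_adjusted = 12 * 1.02811 = 12.34 hours

12.34


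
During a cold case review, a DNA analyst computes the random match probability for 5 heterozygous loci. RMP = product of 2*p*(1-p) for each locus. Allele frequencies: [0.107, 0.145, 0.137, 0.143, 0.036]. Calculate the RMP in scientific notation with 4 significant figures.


Computing RMP for 5 loci:
Locus 1: 2 * 0.107 * 0.893 = 0.191102
Locus 2: 2 * 0.145 * 0.855 = 0.24795
Locus 3: 2 * 0.137 * 0.863 = 0.236462
Locus 4: 2 * 0.143 * 0.857 = 0.245102
Locus 5: 2 * 0.036 * 0.964 = 0.069408
RMP = 1.906e-04

1.906e-04


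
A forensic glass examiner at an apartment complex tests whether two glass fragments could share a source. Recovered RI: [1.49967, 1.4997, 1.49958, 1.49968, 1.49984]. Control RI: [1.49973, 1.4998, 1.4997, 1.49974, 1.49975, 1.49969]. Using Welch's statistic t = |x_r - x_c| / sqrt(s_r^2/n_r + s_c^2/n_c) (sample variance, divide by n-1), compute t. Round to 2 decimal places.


Welch's t-criterion for glass RI comparison:
Recovered mean = sum / n_r = 7.49847 / 5 = 1.499694
Control mean = sum / n_c = 8.99841 / 6 = 1.499735
Recovered sample variance s_r^2 = 8.78e-09
Control sample variance s_c^2 = 1.55e-09
Welch SE (unpooled) = sqrt(s_r^2/n_r + s_c^2/n_c) = sqrt(1.756e-09 + 2.58333e-10) = sqrt(2.01433e-09) = 4.48813e-05
|mean_r - mean_c| = 4.1e-05
t = 4.1e-05 / 4.48813e-05 = 0.91

0.91


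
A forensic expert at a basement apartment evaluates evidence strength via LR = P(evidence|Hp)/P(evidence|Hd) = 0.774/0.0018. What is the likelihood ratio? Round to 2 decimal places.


Likelihood ratio calculation:
LR = P(E|Hp) / P(E|Hd)
LR = 0.774 / 0.0018
LR = 430.00

430.00


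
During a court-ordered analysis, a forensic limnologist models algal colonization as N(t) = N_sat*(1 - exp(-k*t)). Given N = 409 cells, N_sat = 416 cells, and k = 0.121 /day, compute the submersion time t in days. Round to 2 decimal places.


PMSI from diatom colonization curve:
N / N_sat = 409 / 416 = 0.983173
1 - N/N_sat = 0.016827
ln(1 - N/N_sat) = -4.084771
t = -ln(1 - N/N_sat) / k = -(-4.084771) / 0.121 = 33.76 days

33.76


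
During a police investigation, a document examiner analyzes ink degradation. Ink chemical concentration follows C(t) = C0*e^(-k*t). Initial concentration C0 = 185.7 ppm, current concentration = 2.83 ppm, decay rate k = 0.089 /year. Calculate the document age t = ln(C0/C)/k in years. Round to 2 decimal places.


Document age estimation:
C0/C = 185.7 / 2.83 = 65.618375
ln(C0/C) = 4.183856
t = 4.183856 / 0.089 = 47.01 years

47.01


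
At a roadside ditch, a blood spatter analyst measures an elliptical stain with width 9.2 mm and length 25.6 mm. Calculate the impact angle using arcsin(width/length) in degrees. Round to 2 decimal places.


Blood spatter impact angle calculation:
width / length = 9.2 / 25.6 = 0.359375
angle = arcsin(0.359375)
angle = 21.06 degrees

21.06


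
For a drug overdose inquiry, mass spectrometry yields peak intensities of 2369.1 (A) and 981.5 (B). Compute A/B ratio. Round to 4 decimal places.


Spectral peak ratio:
Peak A = 2369.1 counts
Peak B = 981.5 counts
Ratio = 2369.1 / 981.5 = 2.4138

2.4138


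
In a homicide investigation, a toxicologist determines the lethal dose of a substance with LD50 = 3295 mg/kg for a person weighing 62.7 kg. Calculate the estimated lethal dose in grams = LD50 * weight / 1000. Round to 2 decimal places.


Lethal dose calculation:
Lethal dose = LD50 * body_weight / 1000
= 3295 * 62.7 / 1000
= 206596.5 / 1000
= 206.60 g

206.60


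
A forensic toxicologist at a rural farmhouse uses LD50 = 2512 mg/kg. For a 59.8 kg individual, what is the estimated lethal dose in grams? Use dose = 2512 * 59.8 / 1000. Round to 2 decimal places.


Lethal dose calculation:
Lethal dose = LD50 * body_weight / 1000
= 2512 * 59.8 / 1000
= 150217.6 / 1000
= 150.22 g

150.22


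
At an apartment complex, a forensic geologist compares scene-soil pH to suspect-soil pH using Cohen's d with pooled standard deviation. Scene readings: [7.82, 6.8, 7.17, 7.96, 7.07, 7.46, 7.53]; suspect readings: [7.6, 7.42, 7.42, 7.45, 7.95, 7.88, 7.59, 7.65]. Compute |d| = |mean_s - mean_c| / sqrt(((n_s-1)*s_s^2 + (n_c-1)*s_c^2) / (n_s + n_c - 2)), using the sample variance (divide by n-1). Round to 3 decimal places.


Pooled-variance Cohen's d for soil pH comparison:
Scene mean = 51.81 / 7 = 7.401429
Suspect mean = 60.96 / 8 = 7.62
Scene sample variance s_s^2 = 0.172048
Suspect sample variance s_c^2 = 0.041086
Pooled variance = ((n_s-1)*s_s^2 + (n_c-1)*s_c^2) / (n_s + n_c - 2) = 0.10153
Pooled SD = sqrt(0.10153) = 0.318638
Mean difference = -0.218571
|d| = |-0.218571| / 0.318638 = 0.686

0.686


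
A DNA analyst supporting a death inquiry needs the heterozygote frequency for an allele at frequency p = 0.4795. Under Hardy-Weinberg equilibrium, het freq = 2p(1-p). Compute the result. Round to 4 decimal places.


Hardy-Weinberg heterozygote frequency:
q = 1 - p = 1 - 0.4795 = 0.5205
2pq = 2 * 0.4795 * 0.5205 = 0.4992

0.4992


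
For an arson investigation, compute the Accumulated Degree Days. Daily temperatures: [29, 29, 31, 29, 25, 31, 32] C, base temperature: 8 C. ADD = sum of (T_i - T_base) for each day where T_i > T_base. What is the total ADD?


Computing ADD day by day:
Day 1: max(0, 29 - 8) = 21
Day 2: max(0, 29 - 8) = 21
Day 3: max(0, 31 - 8) = 23
Day 4: max(0, 29 - 8) = 21
Day 5: max(0, 25 - 8) = 17
Day 6: max(0, 31 - 8) = 23
Day 7: max(0, 32 - 8) = 24
Total ADD = 150

150


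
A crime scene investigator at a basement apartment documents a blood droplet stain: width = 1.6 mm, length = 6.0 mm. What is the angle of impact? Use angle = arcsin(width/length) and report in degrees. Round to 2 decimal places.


Blood spatter impact angle calculation:
width / length = 1.6 / 6.0 = 0.266667
angle = arcsin(0.266667)
angle = 15.47 degrees

15.47


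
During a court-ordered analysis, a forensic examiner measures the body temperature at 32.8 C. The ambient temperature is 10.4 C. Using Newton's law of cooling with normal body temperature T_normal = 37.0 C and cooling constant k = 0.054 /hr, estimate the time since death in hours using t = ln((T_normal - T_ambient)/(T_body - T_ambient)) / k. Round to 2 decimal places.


Using Newton's law of cooling:
t = ln((T_normal - T_ambient) / (T_body - T_ambient)) / k
T_normal - T_ambient = 26.6
T_body - T_ambient = 22.4
Ratio = 1.1875
ln(ratio) = 0.17185
t = 0.17185 / 0.054 = 3.18 hours

3.18


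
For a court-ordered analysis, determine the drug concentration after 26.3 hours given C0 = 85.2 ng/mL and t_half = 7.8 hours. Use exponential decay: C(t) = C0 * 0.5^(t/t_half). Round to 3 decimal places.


Drug concentration decay:
Number of half-lives = t / t_half = 26.3 / 7.8 = 3.371795
Decay factor = 0.5^3.371795 = 0.09660254
C(t) = 85.2 * 0.09660254 = 8.231 ng/mL

8.231


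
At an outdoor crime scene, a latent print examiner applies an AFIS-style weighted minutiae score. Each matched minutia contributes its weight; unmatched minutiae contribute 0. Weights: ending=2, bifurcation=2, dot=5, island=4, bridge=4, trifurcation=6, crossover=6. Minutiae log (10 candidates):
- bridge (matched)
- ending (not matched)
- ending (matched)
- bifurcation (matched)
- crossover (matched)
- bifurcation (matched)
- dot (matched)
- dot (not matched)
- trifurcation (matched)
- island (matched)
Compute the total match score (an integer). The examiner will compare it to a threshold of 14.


Weighted minutiae match score:
  bridge: matched, +4 (running total 4)
  ending: not matched, +0
  ending: matched, +2 (running total 6)
  bifurcation: matched, +2 (running total 8)
  crossover: matched, +6 (running total 14)
  bifurcation: matched, +2 (running total 16)
  dot: matched, +5 (running total 21)
  dot: not matched, +0
  trifurcation: matched, +6 (running total 27)
  island: matched, +4 (running total 31)
Total score = 31
Threshold = 14; verdict = identification

31


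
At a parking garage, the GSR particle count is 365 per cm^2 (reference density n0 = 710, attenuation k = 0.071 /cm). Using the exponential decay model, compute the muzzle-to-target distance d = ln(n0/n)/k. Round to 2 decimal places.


GSR distance calculation:
n0/n = 710 / 365 = 1.945205
ln(n0/n) = 0.665367
d = 0.665367 / 0.071 = 9.37 cm

9.37


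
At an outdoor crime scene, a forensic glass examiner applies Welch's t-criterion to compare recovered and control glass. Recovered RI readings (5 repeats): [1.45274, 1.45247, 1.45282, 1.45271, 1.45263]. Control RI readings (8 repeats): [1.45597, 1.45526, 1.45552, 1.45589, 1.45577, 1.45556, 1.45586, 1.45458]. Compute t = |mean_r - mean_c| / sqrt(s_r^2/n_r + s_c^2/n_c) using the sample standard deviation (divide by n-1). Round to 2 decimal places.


Welch's t-criterion for glass RI comparison:
Recovered mean = sum / n_r = 7.26337 / 5 = 1.452674
Control mean = sum / n_c = 11.64441 / 8 = 1.4555513
Recovered sample variance s_r^2 = 1.763e-08
Control sample variance s_c^2 = 2.08927e-07
Welch SE (unpooled) = sqrt(s_r^2/n_r + s_c^2/n_c) = sqrt(3.526e-09 + 2.61158e-08) = sqrt(2.96418e-08) = 0.000172168
|mean_r - mean_c| = 0.00287725
t = 0.00287725 / 0.000172168 = 16.71

16.71


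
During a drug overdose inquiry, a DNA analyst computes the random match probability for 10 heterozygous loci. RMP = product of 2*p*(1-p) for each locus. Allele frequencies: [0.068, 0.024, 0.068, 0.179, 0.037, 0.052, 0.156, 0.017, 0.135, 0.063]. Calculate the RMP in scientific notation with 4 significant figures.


Computing RMP for 10 loci:
Locus 1: 2 * 0.068 * 0.932 = 0.126752
Locus 2: 2 * 0.024 * 0.976 = 0.046848
Locus 3: 2 * 0.068 * 0.932 = 0.126752
Locus 4: 2 * 0.179 * 0.821 = 0.293918
Locus 5: 2 * 0.037 * 0.963 = 0.071262
Locus 6: 2 * 0.052 * 0.948 = 0.098592
Locus 7: 2 * 0.156 * 0.844 = 0.263328
Locus 8: 2 * 0.017 * 0.983 = 0.033422
Locus 9: 2 * 0.135 * 0.865 = 0.23355
Locus 10: 2 * 0.063 * 0.937 = 0.118062
RMP = 3.772e-10

3.772e-10


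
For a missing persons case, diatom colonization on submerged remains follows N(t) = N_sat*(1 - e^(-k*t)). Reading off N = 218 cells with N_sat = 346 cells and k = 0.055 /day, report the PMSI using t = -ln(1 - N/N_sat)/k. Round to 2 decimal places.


PMSI from diatom colonization curve:
N / N_sat = 218 / 346 = 0.630058
1 - N/N_sat = 0.369942
ln(1 - N/N_sat) = -0.994409
t = -ln(1 - N/N_sat) / k = -(-0.994409) / 0.055 = 18.08 days

18.08


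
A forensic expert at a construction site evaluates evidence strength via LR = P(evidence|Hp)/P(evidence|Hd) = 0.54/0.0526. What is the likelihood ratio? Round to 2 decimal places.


Likelihood ratio calculation:
LR = P(E|Hp) / P(E|Hd)
LR = 0.54 / 0.0526
LR = 10.27

10.27


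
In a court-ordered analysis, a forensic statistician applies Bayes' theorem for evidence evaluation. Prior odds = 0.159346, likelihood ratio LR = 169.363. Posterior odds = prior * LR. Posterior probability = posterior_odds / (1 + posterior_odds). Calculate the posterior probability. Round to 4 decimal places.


Bayesian evidence evaluation:
Posterior odds = prior_odds * LR = 0.159346 * 169.363 = 26.98732
Posterior probability = posterior_odds / (1 + posterior_odds)
= 26.98732 / (1 + 26.98732)
= 26.98732 / 27.98732
= 0.9643

0.9643
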